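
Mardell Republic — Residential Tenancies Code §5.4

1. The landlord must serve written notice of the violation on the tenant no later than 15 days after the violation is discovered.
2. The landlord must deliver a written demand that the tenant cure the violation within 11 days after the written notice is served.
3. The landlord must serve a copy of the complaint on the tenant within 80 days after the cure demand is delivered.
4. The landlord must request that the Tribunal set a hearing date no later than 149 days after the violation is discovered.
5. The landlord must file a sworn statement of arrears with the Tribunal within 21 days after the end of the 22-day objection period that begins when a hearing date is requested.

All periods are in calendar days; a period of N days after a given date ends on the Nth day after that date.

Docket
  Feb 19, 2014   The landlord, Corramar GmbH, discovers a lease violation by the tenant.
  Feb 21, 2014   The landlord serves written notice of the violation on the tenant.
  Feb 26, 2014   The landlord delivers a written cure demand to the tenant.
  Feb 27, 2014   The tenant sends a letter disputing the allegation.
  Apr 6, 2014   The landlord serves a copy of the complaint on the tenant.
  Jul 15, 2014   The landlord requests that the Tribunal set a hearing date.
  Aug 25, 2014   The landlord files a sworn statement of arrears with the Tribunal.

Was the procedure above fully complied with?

Yes

Step 1: 15 days after Feb 19, 2014 (when the violation is discovered) is Mar 6, 2014; Feb 21, 2014 is within that limit.
Step 2: 11 days after Feb 21, 2014 (when the written notice is served) is Mar 4, 2014; Feb 26, 2014 is within that limit.
Step 3: 80 days after Feb 26, 2014 (when the cure demand is delivered) is May 17, 2014; completed Apr 6, 2014, before the deadline.
Step 4: 149 days after Feb 19, 2014 (when the violation is discovered) is Jul 18, 2014; done Jul 15, 2014 — timely.
Step 5: 21 days after Aug 6, 2014 (end of the 22-day objection period, which began when a hearing date is requested on Jul 15, 2014) is Aug 27, 2014; Aug 25, 2014 is within that limit.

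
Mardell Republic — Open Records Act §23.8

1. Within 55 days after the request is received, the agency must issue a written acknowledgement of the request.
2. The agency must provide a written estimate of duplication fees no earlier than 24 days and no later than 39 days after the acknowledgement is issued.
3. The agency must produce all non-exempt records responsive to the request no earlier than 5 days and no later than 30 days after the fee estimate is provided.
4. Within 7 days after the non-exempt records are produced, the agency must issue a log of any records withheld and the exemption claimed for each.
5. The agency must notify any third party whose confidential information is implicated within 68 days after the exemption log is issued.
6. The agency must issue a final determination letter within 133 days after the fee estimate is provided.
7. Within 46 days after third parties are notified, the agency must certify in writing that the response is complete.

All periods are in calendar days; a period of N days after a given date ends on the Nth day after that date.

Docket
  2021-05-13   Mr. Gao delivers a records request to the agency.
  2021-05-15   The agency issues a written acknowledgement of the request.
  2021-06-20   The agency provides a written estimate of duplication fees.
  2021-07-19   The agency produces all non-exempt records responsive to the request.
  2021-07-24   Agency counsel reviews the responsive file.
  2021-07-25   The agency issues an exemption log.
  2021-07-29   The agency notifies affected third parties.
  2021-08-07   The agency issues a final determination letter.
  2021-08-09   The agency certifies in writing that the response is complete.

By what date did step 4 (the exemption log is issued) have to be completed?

2021-07-26

Step 4 runs from 2021-07-19, when the non-exempt records are produced. 7 days after 2021-07-19 is 2021-07-26.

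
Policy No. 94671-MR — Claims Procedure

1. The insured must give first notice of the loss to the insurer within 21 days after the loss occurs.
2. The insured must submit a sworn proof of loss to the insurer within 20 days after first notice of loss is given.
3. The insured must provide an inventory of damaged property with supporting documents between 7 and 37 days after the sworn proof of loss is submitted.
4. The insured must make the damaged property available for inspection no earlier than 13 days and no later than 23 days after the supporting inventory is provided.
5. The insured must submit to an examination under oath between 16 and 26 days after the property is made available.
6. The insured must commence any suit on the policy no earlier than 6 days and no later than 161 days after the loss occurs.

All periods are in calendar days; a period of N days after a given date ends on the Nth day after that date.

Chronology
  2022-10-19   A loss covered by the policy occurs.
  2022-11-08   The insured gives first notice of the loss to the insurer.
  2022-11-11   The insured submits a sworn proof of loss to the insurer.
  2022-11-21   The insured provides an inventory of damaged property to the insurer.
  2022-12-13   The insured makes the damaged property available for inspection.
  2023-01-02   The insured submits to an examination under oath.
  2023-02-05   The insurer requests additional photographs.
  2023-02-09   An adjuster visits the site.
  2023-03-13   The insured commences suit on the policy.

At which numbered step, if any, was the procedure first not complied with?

None — every step was satisfied

(1) due by 2022-10-19 + 21 days = 2022-11-09; done 2022-11-08 — timely.
(2) due by 2022-11-08 + 20 days = 2022-11-28; 2022-11-11 is within that limit.
(3) the permitted window runs from 2022-11-11 + 7 = 2022-11-18 to 2022-11-11 + 37 = 2022-12-18; done 2022-11-21, which is between those dates.
(4) the permitted window runs from 2022-11-21 + 13 = 2022-12-04 to 2022-11-21 + 23 = 2022-12-14; 2022-12-13 falls inside that range.
(5) the permitted window runs from 2022-12-13 + 16 = 2022-12-29 to 2022-12-13 + 26 = 2023-01-08; done 2023-01-02 — within the window.
(6) the permitted window runs from 2022-10-19 + 6 = 2022-10-25 to 2022-10-19 + 161 = 2023-03-29; done 2023-03-13, which is between those dates.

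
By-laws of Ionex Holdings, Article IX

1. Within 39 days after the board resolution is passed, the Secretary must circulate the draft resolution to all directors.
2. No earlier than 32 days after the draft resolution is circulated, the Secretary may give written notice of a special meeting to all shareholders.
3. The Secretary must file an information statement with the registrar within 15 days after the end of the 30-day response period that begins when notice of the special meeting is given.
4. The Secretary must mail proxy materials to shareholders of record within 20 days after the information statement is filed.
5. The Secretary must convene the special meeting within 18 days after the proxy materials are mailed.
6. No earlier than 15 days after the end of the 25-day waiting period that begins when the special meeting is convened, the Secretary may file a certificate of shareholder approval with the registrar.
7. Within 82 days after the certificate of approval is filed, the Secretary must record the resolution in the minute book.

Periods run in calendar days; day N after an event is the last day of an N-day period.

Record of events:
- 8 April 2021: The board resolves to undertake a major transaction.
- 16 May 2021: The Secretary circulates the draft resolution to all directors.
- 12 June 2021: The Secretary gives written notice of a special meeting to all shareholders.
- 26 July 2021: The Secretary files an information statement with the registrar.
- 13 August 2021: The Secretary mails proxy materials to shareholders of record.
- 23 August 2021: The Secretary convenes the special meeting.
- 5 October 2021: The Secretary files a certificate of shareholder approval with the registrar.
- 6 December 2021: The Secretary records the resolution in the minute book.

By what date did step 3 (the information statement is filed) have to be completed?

Notice of the special meeting is given on 12 June 2021; the 30-day response period therefore ends 12 July 2021, and step 3 runs from that date. 15 days after 12 July 2021 is 27 July 2021.

27 July 2021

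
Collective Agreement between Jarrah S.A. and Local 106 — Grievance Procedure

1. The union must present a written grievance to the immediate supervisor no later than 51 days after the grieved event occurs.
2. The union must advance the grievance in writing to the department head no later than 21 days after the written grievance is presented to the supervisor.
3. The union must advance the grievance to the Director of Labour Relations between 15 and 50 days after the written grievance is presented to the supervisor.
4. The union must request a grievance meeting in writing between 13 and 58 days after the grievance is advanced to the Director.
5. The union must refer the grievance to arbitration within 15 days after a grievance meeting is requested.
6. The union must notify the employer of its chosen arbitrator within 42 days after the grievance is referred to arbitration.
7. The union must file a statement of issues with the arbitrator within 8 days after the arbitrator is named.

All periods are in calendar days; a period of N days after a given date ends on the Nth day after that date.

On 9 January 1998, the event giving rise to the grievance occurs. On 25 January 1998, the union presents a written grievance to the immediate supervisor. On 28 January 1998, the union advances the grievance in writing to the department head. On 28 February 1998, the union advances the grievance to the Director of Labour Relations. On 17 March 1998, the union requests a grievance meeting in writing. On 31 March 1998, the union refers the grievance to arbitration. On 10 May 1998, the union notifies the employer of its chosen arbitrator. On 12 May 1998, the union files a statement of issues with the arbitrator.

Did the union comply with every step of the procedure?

Yes

Step 1: 51 days after 9 January 1998 (when the grieved event occurs) is 1 March 1998; 25 January 1998 is within that limit.
Step 2: 21 days after 25 January 1998 (when the written grievance is presented to the supervisor) is 15 February 1998; done 28 January 1998 — timely.
Step 3: the window is 15–50 days after 25 January 1998 (when the written grievance is presented to the supervisor), so 9 February 1998 through 16 March 1998; done 28 February 1998, which is between those dates.
Step 4: the window is 13–58 days after 28 February 1998 (when the grievance is advanced to the Director), so 13 March 1998 through 27 April 1998; done 17 March 1998, which is between those dates.
Step 5: 15 days after 17 March 1998 (when a grievance meeting is requested) is 1 April 1998; 31 March 1998 is within that limit.
Step 6: 42 days after 31 March 1998 (when the grievance is referred to arbitration) is 12 May 1998; done 10 May 1998 — timely.
Step 7: 8 days after 10 May 1998 (when the arbitrator is named) is 18 May 1998; completed 12 May 1998, before the deadline.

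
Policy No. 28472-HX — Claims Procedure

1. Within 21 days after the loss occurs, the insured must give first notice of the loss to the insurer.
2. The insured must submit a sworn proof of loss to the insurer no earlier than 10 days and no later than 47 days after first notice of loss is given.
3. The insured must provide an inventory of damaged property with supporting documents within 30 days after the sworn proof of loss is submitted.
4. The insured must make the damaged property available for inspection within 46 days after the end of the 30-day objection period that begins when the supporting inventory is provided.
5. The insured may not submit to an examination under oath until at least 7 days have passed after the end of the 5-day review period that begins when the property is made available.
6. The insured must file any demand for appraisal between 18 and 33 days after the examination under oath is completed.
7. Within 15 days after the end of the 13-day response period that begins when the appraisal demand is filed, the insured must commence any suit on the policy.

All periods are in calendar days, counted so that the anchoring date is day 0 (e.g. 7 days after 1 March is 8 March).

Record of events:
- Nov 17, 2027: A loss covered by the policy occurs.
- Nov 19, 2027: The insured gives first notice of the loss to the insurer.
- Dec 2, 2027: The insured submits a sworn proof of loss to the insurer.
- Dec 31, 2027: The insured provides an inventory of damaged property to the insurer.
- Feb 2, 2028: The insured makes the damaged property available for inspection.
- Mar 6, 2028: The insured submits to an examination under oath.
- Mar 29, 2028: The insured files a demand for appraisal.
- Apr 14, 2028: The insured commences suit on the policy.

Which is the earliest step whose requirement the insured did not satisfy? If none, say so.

None — every step was satisfied

Step 1: 21 days after Nov 17, 2027 (when the loss occurs) is Dec 8, 2027; done Nov 19, 2027 — timely.
Step 2: the window is 10–47 days after Nov 19, 2027 (when first notice of loss is given), so Nov 29, 2027 through Jan 5, 2028; done Dec 2, 2027, which is between those dates.
Step 3: 30 days after Dec 2, 2027 (when the sworn proof of loss is submitted) is Jan 1, 2028; completed Dec 31, 2027, before the deadline.
Step 4: 46 days after Jan 30, 2028 (end of the 30-day objection period, which began when the supporting inventory is provided on Dec 31, 2027) is Mar 16, 2028; Feb 2, 2028 is within that limit.
Step 5: the earliest permitted date is 7 days after Feb 7, 2028 (end of the 5-day review period, which began when the property is made available on Feb 2, 2028), i.e. Feb 14, 2028; done Mar 6, 2028 — permitted.
Step 6: the window is 18–33 days after Mar 6, 2028 (when the examination under oath is completed), so Mar 24, 2028 through Apr 8, 2028; done Mar 29, 2028, which is between those dates.
Step 7: 15 days after Apr 11, 2028 (end of the 13-day response period, which began when the appraisal demand is filed on Mar 29, 2028) is Apr 26, 2028; Apr 14, 2028 is within that limit.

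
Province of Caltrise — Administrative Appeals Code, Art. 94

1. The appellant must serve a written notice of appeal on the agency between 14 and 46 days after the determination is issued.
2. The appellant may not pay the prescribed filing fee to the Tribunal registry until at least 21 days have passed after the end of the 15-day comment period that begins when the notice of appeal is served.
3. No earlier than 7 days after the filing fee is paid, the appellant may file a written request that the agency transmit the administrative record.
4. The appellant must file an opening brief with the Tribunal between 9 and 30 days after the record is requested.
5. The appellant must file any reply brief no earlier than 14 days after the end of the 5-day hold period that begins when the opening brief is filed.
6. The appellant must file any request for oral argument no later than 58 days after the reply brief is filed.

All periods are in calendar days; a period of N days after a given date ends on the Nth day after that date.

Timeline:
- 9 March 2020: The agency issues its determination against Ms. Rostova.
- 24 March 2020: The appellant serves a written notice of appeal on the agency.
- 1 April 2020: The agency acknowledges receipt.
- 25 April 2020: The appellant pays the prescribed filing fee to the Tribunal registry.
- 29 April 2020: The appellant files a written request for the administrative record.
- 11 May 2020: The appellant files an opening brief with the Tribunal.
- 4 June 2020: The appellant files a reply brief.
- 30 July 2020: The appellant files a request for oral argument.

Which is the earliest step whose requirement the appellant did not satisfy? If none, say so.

(1) the permitted window runs from 9 March 2020 + 14 = 23 March 2020 to 9 March 2020 + 46 = 24 April 2020; done 24 March 2020, which is between those dates.
(2) permitted from 8 April 2020 + 21 days = 29 April 2020 onward; acted on 25 April 2020, 4 days prematurely.
That is the first point of non-compliance.

Step 2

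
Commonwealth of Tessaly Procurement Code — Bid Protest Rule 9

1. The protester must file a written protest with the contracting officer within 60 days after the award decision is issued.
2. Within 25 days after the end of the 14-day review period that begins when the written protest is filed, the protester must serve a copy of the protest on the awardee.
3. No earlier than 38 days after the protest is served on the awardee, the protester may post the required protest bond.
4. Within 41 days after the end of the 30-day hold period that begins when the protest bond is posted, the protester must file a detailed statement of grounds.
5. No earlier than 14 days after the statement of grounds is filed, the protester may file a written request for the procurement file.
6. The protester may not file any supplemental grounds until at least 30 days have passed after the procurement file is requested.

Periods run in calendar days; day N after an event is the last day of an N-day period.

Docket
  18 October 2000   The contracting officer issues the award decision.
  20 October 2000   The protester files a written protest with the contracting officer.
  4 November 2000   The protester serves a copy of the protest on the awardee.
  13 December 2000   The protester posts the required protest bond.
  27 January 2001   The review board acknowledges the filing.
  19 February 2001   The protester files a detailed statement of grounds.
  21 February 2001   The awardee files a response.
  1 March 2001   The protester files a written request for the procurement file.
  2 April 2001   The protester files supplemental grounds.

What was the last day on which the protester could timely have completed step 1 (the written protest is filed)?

Step 1 runs from 18 October 2000, when the award decision is issued. 60 days after 18 October 2000 is 17 December 2000.

17 December 2000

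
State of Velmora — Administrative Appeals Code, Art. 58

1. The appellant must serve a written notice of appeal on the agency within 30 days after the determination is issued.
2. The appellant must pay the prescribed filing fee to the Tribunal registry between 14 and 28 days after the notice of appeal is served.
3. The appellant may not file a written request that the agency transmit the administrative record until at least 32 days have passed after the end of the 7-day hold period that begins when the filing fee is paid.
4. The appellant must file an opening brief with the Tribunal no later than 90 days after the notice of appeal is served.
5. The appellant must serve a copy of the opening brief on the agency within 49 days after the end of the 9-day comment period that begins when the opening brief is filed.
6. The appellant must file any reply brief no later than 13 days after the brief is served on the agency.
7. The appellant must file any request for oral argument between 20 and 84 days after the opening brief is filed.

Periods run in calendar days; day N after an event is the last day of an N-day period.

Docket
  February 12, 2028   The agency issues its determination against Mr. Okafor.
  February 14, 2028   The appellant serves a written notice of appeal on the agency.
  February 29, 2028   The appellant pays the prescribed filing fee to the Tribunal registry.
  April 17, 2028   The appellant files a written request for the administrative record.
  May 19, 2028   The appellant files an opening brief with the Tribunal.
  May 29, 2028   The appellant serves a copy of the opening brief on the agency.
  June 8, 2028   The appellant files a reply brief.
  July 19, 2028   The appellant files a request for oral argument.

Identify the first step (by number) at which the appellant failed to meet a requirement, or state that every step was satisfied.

Step 1 — counting 30 days from February 12, 2028 (when the determination is issued) gives a deadline of March 13, 2028; completed February 14, 2028, before the deadline.
Step 2 — 14 and 28 days from February 14, 2028 (when the notice of appeal is served) are February 28, 2028 and March 13, 2028 respectively; February 29, 2028 falls inside that range.
Step 3 — must wait 32 days from March 7, 2028 (end of the 7-day hold period, which began when the filing fee is paid on February 29, 2028), so not before April 8, 2028; done April 17, 2028, after the minimum wait.
Step 4 — counting 90 days from February 14, 2028 (when the notice of appeal is served) gives a deadline of May 14, 2028; not done until May 19, 2028, 5 days after the deadline.
No need to go further; step 4 was not satisfied.

Step 4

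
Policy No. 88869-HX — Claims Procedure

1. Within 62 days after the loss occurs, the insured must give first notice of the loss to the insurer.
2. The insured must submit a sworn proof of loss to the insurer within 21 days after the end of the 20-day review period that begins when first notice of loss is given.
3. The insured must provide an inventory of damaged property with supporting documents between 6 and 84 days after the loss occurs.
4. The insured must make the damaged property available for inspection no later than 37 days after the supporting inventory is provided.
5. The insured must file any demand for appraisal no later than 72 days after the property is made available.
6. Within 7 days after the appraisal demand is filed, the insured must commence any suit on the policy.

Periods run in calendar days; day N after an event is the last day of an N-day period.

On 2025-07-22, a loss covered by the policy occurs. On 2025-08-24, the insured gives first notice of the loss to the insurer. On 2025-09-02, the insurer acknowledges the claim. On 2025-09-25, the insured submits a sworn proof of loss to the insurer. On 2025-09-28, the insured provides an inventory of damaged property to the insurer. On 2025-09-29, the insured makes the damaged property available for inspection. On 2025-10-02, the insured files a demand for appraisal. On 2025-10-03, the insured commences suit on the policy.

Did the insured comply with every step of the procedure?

Step 1: 62 days after 2025-07-22 (when the loss occurs) is 2025-09-22; 2025-08-24 is within that limit.
Step 2: 21 days after 2025-09-13 (end of the 20-day review period, which began when first notice of loss is given on 2025-08-24) is 2025-10-04; done 2025-09-25 — timely.
Step 3: the window is 6–84 days after 2025-07-22 (when the loss occurs), so 2025-07-28 through 2025-10-14; done 2025-09-28, which is between those dates.
Step 4: 37 days after 2025-09-28 (when the supporting inventory is provided) is 2025-11-04; completed 2025-09-29, before the deadline.
Step 5: 72 days after 2025-09-29 (when the property is made available) is 2025-12-10; completed 2025-10-02, before the deadline.
Step 6: 7 days after 2025-10-02 (when the appraisal demand is filed) is 2025-10-09; done 2025-10-03 — timely.

Yes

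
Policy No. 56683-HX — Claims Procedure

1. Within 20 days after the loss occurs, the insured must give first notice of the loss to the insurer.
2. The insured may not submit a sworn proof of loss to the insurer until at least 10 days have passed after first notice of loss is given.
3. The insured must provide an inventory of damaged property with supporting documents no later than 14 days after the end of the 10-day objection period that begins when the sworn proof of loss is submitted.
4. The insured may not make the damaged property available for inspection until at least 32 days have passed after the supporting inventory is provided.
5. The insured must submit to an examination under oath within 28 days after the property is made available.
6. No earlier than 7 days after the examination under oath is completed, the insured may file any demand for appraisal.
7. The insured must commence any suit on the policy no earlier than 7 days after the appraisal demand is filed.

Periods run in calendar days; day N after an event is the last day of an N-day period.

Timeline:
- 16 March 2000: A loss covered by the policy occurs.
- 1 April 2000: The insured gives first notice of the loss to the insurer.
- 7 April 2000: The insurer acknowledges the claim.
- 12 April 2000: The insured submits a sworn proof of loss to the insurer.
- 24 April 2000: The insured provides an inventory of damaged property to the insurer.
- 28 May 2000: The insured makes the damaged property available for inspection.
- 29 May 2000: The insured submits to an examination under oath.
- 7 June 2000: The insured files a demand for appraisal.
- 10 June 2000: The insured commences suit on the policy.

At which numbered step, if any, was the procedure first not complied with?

Step 1: 20 days after 16 March 2000 (when the loss occurs) is 5 April 2000; completed 1 April 2000, before the deadline.
Step 2: the earliest permitted date is 10 days after 1 April 2000 (when first notice of loss is given), i.e. 11 April 2000; done 12 April 2000, after the minimum wait.
Step 3: 14 days after 22 April 2000 (end of the 10-day objection period, which began when the sworn proof of loss is submitted on 12 April 2000) is 6 May 2000; 24 April 2000 is within that limit.
Step 4: the earliest permitted date is 32 days after 24 April 2000 (when the supporting inventory is provided), i.e. 26 May 2000; 28 May 2000 is on or after that date.
Step 5: 28 days after 28 May 2000 (when the property is made available) is 25 June 2000; completed 29 May 2000, before the deadline.
Step 6: the earliest permitted date is 7 days after 29 May 2000 (when the examination under oath is completed), i.e. 5 June 2000; done 7 June 2000, after the minimum wait.
Step 7: the earliest permitted date is 7 days after 7 June 2000 (when the appraisal demand is filed), i.e. 14 June 2000; acted on 10 June 2000, 4 days prematurely.
That is the first point of non-compliance.

Step 7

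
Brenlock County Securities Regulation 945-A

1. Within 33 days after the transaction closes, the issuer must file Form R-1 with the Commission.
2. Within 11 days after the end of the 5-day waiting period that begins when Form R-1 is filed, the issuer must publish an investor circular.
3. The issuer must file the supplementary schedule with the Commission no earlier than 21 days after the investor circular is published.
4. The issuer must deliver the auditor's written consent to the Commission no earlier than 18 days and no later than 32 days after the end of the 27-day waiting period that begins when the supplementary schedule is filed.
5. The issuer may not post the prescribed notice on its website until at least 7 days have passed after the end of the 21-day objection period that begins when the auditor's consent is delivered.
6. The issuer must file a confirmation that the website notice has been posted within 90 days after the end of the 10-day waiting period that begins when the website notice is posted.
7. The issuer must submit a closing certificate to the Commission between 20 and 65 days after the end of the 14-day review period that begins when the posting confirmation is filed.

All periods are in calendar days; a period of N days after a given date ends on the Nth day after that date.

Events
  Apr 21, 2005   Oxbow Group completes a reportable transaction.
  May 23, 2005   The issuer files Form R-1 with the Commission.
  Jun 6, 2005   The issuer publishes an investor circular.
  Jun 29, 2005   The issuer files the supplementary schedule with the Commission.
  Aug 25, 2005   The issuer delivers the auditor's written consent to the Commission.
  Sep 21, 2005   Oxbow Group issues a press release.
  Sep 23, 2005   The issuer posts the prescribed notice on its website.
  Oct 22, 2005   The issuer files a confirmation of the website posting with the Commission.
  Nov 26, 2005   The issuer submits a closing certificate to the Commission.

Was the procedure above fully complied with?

Step 1 — counting 33 days from Apr 21, 2005 (when the transaction closes) gives a deadline of May 24, 2005; done May 23, 2005 — timely.
Step 2 — counting 11 days from May 28, 2005 (end of the 5-day waiting period, which began when Form R-1 is filed on May 23, 2005) gives a deadline of Jun 8, 2005; done Jun 6, 2005 — timely.
Step 3 — must wait 21 days from Jun 6, 2005 (when the investor circular is published), so not before Jun 27, 2005; Jun 29, 2005 is on or after that date.
Step 4 — 18 and 32 days from Jul 26, 2005 (end of the 27-day waiting period, which began when the supplementary schedule is filed on Jun 29, 2005) are Aug 13, 2005 and Aug 27, 2005 respectively; done Aug 25, 2005, which is between those dates.
Step 5 — must wait 7 days from Sep 15, 2005 (end of the 21-day objection period, which began when the auditor's consent is delivered on Aug 25, 2005), so not before Sep 22, 2005; Sep 23, 2005 is on or after that date.
Step 6 — counting 90 days from Oct 3, 2005 (end of the 10-day waiting period, which began when the website notice is posted on Sep 23, 2005) gives a deadline of Jan 1, 2006; done Oct 22, 2005 — timely.
Step 7 — 20 and 65 days from Nov 5, 2005 (end of the 14-day review period, which began when the posting confirmation is filed on Oct 22, 2005) are Nov 25, 2005 and Jan 9, 2006 respectively; done Nov 26, 2005, which is between those dates.

Yes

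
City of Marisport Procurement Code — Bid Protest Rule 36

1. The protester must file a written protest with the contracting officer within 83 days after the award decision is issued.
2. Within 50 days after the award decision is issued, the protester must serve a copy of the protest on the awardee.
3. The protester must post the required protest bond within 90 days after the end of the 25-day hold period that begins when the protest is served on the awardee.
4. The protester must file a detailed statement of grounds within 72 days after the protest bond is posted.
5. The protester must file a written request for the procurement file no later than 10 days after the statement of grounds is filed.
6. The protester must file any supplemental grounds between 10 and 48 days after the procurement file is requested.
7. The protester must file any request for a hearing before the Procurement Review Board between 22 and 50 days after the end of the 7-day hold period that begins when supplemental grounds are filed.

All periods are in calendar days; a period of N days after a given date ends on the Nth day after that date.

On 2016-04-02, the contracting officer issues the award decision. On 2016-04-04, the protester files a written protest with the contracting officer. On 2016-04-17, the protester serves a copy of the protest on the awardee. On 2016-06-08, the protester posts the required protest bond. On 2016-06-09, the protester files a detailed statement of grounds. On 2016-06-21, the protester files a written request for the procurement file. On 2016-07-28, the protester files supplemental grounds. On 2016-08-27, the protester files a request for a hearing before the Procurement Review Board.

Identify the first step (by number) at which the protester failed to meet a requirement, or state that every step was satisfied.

(1) due by 2016-04-02 + 83 days = 2016-06-24; 2016-04-04 is within that limit.
(2) due by 2016-04-02 + 50 days = 2016-05-22; done 2016-04-17 — timely.
(3) due by 2016-05-12 + 90 days = 2016-08-10; completed 2016-06-08, before the deadline.
(4) due by 2016-06-08 + 72 days = 2016-08-19; done 2016-06-09 — timely.
(5) due by 2016-06-09 + 10 days = 2016-06-19; done 2016-06-21 — 2 days late.
The procedure was therefore not followed at step 5.

Step 5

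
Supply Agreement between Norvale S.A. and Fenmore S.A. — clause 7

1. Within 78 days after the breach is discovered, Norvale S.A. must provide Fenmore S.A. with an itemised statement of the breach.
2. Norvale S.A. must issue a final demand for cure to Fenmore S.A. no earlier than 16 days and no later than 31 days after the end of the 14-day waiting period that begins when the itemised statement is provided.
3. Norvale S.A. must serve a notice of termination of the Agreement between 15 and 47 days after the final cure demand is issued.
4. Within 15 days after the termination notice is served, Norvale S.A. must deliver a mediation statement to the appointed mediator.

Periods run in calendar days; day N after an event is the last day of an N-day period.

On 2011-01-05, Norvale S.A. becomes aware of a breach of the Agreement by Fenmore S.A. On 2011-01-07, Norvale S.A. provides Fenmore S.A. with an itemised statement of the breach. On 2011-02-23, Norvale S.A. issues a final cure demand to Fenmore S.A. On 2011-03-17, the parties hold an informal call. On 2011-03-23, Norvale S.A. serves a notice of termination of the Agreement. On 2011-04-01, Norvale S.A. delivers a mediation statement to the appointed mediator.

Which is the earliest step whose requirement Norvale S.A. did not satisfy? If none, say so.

Step 2

Step 1: 78 days after 2011-01-05 (when the breach is discovered) is 2011-03-24; completed 2011-01-07, before the deadline.
Step 2: the window is 16–31 days after 2011-01-21 (end of the 14-day waiting period, which began when the itemised statement is provided on 2011-01-07), so 2011-02-06 through 2011-02-21; 2011-02-23 is 2 days past the end of the window.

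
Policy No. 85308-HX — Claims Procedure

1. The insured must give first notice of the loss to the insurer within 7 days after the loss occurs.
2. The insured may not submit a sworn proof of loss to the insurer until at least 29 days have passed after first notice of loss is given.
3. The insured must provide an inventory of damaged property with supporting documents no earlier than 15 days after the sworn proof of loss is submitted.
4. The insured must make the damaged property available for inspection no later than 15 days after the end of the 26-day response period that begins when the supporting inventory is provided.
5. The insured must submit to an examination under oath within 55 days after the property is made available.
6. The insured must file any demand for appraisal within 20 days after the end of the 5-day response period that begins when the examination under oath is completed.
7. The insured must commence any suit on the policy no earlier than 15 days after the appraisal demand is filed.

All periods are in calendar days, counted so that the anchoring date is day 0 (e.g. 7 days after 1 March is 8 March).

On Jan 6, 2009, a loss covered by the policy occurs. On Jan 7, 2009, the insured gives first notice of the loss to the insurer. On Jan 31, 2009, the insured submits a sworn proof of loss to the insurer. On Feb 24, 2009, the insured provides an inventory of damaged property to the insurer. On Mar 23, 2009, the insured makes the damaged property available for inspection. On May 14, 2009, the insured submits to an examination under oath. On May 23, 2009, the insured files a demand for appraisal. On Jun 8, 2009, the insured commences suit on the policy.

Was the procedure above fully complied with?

Step 1: 7 days after Jan 6, 2009 (when the loss occurs) is Jan 13, 2009; completed Jan 7, 2009, before the deadline.
Step 2: the earliest permitted date is 29 days after Jan 7, 2009 (when first notice of loss is given), i.e. Feb 5, 2009; Jan 31, 2009 is 5 days before the earliest permitted date.
That is the first point of non-compliance.

No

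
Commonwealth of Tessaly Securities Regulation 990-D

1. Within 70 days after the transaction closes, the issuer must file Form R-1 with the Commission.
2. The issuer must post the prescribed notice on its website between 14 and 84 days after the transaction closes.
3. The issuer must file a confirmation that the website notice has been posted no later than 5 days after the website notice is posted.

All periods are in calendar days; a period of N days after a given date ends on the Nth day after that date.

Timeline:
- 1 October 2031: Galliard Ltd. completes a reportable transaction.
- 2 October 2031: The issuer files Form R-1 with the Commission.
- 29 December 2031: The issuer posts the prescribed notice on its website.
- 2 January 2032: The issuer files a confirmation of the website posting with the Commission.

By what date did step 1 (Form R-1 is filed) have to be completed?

10 December 2031

Step 1 runs from 1 October 2031, when the transaction closes. 70 days after 1 October 2031 is 10 December 2031.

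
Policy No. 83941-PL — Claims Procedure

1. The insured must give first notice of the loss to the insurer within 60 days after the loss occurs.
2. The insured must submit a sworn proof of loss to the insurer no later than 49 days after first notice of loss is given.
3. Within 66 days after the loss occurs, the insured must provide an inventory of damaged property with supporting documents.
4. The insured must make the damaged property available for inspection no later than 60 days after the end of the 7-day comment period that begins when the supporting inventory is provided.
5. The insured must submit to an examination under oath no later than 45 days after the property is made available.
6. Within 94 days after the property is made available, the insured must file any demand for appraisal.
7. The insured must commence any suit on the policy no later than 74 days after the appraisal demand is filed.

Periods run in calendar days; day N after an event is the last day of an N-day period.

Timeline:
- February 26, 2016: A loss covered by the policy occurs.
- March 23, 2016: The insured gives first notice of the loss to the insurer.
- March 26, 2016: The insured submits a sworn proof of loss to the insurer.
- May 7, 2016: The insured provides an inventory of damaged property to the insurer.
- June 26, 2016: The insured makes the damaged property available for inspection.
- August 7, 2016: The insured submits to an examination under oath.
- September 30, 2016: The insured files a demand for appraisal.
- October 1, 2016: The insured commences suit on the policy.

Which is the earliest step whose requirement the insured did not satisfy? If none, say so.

Step 3

(1) due by February 26, 2016 + 60 days = April 26, 2016; done March 23, 2016 — timely.
(2) due by March 23, 2016 + 49 days = May 11, 2016; completed March 26, 2016, before the deadline.
(3) due by February 26, 2016 + 66 days = May 2, 2016; May 7, 2016 misses that deadline by 5 days.
No need to go further; step 3 was not satisfied.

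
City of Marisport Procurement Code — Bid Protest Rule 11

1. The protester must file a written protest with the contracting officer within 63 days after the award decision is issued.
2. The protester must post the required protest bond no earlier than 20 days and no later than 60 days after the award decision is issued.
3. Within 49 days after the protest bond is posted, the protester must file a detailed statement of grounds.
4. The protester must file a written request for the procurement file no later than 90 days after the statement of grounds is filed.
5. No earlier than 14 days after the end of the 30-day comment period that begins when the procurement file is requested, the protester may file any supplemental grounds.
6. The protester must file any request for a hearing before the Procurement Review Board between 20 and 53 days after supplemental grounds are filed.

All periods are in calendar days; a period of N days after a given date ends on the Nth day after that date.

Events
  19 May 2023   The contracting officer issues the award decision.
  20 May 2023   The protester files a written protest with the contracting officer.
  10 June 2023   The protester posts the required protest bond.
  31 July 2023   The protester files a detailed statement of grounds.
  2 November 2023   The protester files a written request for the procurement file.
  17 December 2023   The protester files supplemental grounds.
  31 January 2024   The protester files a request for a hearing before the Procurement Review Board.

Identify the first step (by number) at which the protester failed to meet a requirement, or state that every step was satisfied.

Step 3

Step 1 — counting 63 days from 19 May 2023 (when the award decision is issued) gives a deadline of 21 July 2023; completed 20 May 2023, before the deadline.
Step 2 — 20 and 60 days from 19 May 2023 (when the award decision is issued) are 8 June 2023 and 18 July 2023 respectively; done 10 June 2023 — within the window.
Step 3 — counting 49 days from 10 June 2023 (when the protest bond is posted) gives a deadline of 29 July 2023; not done until 31 July 2023, 2 days after the deadline.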